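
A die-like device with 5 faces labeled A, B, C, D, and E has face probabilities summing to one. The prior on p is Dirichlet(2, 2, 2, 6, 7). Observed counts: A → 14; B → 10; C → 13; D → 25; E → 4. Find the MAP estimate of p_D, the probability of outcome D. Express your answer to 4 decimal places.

MAP estimate of p_D = 0.3750

The posterior is Dirichlet(αᵢ + nᵢ) = Dirichlet(16, 12, 15, 31, 11).
For a Dirichlet(a₁,…,a_K) with all aᵢ > 1, the mode has j-th component (aⱼ − 1)/(Σaᵢ − K).
Here Σaᵢ = 85 and K = 5, so p_D = (31 − 1)/(85 − 5) = 30/80 ≈ 0.3750.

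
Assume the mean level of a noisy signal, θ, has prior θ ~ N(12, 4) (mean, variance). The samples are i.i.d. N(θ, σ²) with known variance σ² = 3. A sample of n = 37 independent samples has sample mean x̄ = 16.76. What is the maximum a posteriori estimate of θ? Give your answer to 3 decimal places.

n = 37, x̄ = 16.76.
For a Normal prior and Normal likelihood with known variance, the posterior is Normal; its mode equals its mean, the precision-weighted average.
Prior precision 1/σ₀² = 1/4 = 0.25; data precision n/σ² = 37/3.
θ̂ = (0.25·12 + (37/3)·16.76) / (0.25 + 37/3) = (15728/75)/(151/12) = 62912/3775 ≈ 16.665.

θ̂_MAP = 16.665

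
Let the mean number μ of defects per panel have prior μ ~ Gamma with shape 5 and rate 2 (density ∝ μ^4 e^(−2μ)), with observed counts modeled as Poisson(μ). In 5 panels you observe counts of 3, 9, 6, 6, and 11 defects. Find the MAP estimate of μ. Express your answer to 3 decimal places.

Σxᵢ = 3+9+6+6+11 = 35, with n = 5.
Posterior ∝ μ^4e^(−2μ) · μ^35e^(−5μ) = μ^39e^(−7μ), i.e. Gamma(shape=40, rate=7).
The mode of a Gamma(a, b) with a ≥ 1 (shape–rate) is (a−1)/b = 39/7 ≈ 5.571.

μ̂_MAP = 5.571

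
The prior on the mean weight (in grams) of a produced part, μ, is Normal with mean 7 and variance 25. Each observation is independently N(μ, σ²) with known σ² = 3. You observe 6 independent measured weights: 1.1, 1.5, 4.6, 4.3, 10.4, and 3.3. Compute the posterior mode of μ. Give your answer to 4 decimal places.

n = 6; x̄ = (1.1 + 1.5 + 4.6 + 4.3 + 10.4 + 3.3)/6 = 25.2/6 = 4.2.
For a Normal prior and Normal likelihood with known variance, the posterior is Normal; its mode equals its mean, the precision-weighted average.
Prior precision 1/σ₀² = 1/25 = 0.04; data precision n/σ² = 6/3 = 2.
μ̂ = (0.04·7 + 2·4.2) / (0.04 + 2) = 8.68/2.04 = 217/51 ≈ 4.2549.

μ̂_MAP = 4.2549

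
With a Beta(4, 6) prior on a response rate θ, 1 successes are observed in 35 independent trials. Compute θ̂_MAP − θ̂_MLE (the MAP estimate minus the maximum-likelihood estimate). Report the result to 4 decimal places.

Posterior is Beta(5, 40); MAP = (5−1)/(45−2) = 4/43 ≈ 0.09302.
MLE ignores the prior: θ̂_MLE = k/n = 1/35 ≈ 0.02857.
Difference = 4/43 − 1/35 = 97/1505 ≈ 0.0645.

MAP − MLE = 0.0645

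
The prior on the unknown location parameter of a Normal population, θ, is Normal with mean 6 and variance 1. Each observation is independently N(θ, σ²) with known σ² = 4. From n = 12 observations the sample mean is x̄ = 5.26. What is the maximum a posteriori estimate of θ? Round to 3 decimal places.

θ̂_MAP = 5.445

n = 12, x̄ = 5.26.
For a Normal prior and Normal likelihood with known variance, the posterior is Normal; its mode equals its mean, the precision-weighted average.
Prior precision 1/σ₀² = 1/1 = 1; data precision n/σ² = 12/4 = 3.
θ̂ = (1·6 + 3·5.26) / (1 + 3) = 21.78/4 = 5.445.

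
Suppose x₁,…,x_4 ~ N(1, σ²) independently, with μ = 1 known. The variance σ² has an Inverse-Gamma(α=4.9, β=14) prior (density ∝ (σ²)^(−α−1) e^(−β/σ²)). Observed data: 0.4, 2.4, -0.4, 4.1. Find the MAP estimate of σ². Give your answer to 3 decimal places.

σ̂²_MAP = 2.651

Sum of squared deviations about the known mean: SS = (0.4−1)² + (2.4−1)² + (-0.4−1)² + (4.1−1)² = 13.89.
The Normal likelihood contributes (σ²)^(−n/2) exp(−SS/(2σ²)), so the posterior is Inverse-Gamma(α + n/2, β + SS/2) = Inverse-Gamma(6.9, 20.945).
The mode of Inverse-Gamma(a, b) is b/(a+1) = 20.945/7.9 ≈ 2.651.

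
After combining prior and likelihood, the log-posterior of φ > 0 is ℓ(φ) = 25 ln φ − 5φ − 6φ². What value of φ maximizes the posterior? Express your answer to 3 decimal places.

φ̂_MAP = 1.250

ℓ'(φ) = 25/φ − 5 − 12φ. Setting this to zero and multiplying by φ: 12φ² + 5φ − 25 = 0.
φ = (−5 + √(5² + 4·12·25)) / (2·12) = (−5 + √1225) / 24 = (−5 + 35)/24 = 5/4.
ℓ''(φ) = −25/φ² − 12 < 0, confirming a maximum.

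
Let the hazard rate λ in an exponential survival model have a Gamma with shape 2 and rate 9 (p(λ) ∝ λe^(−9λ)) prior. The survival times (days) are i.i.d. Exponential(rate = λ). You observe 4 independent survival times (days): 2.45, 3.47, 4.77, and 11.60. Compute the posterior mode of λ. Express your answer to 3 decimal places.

The Exponential(rate=λ) likelihood is ∝ λ^n e^(−λΣtᵢ). Here n = 4 and Σtᵢ = 2.45 + 3.47 + 4.77 + 11.60 = 22.29.
Posterior ∝ λe^(−9λ) · λ^4e^(−22.29λ) = λ^5e^(−31.29λ), i.e. Gamma(6, 31.29).
Mode = (a−1)/b = 5/31.29 ≈ 0.160.

λ̂_MAP = 0.160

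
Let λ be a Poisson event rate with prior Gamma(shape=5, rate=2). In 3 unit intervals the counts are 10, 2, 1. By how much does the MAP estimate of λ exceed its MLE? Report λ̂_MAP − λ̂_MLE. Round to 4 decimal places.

MAP − MLE = -0.9333

Σxᵢ = 13. Posterior is Gamma(18, 5); MAP = (18−1)/5 = 17/5 ≈ 3.40000.
MLE = x̄ = 13/3 ≈ 4.33333.
Difference = 17/5 − 13/3 = -14/15 ≈ -0.9333.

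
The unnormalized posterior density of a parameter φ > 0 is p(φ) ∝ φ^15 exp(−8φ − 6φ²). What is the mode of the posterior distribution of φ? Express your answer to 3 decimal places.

φ̂_MAP = 0.833

ℓ'(φ) = 15/φ − 8 − 12φ. Setting this to zero and multiplying by φ: 12φ² + 8φ − 15 = 0.
φ = (−8 + √(8² + 4·12·15)) / (2·12) = (−8 + √784) / 24 = (−8 + 28)/24 = 5/6.
ℓ''(φ) = −15/φ² − 12 < 0, confirming a maximum.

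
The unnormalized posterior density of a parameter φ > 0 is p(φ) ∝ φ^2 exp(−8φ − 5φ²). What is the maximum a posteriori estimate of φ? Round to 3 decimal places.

ℓ'(φ) = 2/φ − 8 − 10φ. Setting this to zero and multiplying by φ: 10φ² + 8φ − 2 = 0.
φ = (−8 + √(8² + 4·10·2)) / (2·10) = (−8 + √144) / 20 = (−8 + 12)/20 = 1/5.
ℓ''(φ) = −2/φ² − 10 < 0, confirming a maximum.

φ̂_MAP = 0.200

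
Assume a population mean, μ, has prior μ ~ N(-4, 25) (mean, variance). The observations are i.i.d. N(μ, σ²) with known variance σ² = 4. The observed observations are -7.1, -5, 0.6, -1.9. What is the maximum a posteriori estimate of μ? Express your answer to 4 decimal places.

μ̂_MAP = -3.3750

n = 4; x̄ = ((-7.1) + (-5) + 0.6 + (-1.9))/4 = -13.4/4 = -3.35.
For a Normal prior and Normal likelihood with known variance, the posterior is Normal; its mode equals its mean, the precision-weighted average.
Prior precision 1/σ₀² = 1/25 = 0.04; data precision n/σ² = 4/4 = 1.
μ̂ = (0.04·(-4) + 1·(-3.35)) / (0.04 + 1) = (-3.51)/1.04 = -3.3750.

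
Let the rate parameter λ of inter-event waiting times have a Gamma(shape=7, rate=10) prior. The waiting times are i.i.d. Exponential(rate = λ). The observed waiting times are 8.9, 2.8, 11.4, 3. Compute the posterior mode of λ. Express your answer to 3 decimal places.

λ̂_MAP = 0.277

The Exponential(rate=λ) likelihood is ∝ λ^n e^(−λΣtᵢ). Here n = 4 and Σtᵢ = 8.9 + 2.8 + 11.4 + 3 = 26.1.
Posterior ∝ λ^6e^(−10λ) · λ^4e^(−26.1λ) = λ^10e^(−36.1λ), i.e. Gamma(11, 36.1).
Mode = (a−1)/b = 10/36.1 ≈ 0.277.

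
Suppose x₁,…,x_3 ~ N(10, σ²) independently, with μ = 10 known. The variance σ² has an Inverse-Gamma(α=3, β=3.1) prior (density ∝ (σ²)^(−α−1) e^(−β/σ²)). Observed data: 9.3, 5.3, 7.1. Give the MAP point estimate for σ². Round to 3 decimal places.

Sum of squared deviations about the known mean: SS = (9.3−10)² + (5.3−10)² + (7.1−10)² = 30.99.
The Normal likelihood contributes (σ²)^(−n/2) exp(−SS/(2σ²)), so the posterior is Inverse-Gamma(α + n/2, β + SS/2) = Inverse-Gamma(4.5, 18.595).
The mode of Inverse-Gamma(a, b) is b/(a+1) = 18.595/5.5 ≈ 3.381.

σ̂²_MAP = 3.381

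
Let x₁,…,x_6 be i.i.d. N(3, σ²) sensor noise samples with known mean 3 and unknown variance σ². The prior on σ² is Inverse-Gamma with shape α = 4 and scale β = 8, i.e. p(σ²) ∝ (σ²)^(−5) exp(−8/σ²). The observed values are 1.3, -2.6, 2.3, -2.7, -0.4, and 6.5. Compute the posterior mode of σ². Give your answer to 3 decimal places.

σ̂²_MAP = 6.690

Sum of squared deviations about the known mean: SS = (1.3−3)² + (-2.6−3)² + (2.3−3)² + (-2.7−3)² + (-0.4−3)² + (6.5−3)² = 91.04.
The Normal likelihood contributes (σ²)^(−n/2) exp(−SS/(2σ²)), so the posterior is Inverse-Gamma(α + n/2, β + SS/2) = Inverse-Gamma(7, 53.52).
The mode of Inverse-Gamma(a, b) is b/(a+1) = 53.52/8 ≈ 6.690.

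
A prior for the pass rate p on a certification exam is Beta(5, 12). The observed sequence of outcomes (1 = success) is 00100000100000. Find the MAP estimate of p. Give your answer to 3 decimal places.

p̂_MAP = 0.207

Prior: Beta(5, 12).
Data: 2 successes in 14 trials (from the sequence). The binomial likelihood contributes p^2(1−p)^12, so the posterior is Beta(5+2, 12+12) = Beta(7, 24).
For Beta(a, b) with a, b > 1 the mode is (a−1)/(a+b−2) = 6/29 ≈ 0.207.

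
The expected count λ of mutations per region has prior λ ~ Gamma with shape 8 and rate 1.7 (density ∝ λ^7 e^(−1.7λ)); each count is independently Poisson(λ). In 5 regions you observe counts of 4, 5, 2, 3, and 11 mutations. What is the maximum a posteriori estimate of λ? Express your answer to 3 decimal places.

Σxᵢ = 4+5+2+3+11 = 25, with n = 5.
Posterior ∝ λ^7e^(−1.7λ) · λ^25e^(−5λ) = λ^32e^(−6.7λ), i.e. Gamma(shape=33, rate=6.7).
The mode of a Gamma(a, b) with a ≥ 1 (shape–rate) is (a−1)/b = 32/6.7 ≈ 4.776.

λ̂_MAP = 4.776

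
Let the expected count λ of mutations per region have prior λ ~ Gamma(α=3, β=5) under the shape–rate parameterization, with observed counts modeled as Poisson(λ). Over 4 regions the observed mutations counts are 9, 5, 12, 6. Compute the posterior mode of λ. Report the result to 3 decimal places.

λ̂_MAP = 3.778

Σxᵢ = 9+5+12+6 = 32, with n = 4.
Posterior ∝ λ^2e^(−5λ) · λ^32e^(−4λ) = λ^34e^(−9λ), i.e. Gamma(shape=35, rate=9).
The mode of a Gamma(a, b) with a ≥ 1 (shape–rate) is (a−1)/b = 34/9 ≈ 3.778.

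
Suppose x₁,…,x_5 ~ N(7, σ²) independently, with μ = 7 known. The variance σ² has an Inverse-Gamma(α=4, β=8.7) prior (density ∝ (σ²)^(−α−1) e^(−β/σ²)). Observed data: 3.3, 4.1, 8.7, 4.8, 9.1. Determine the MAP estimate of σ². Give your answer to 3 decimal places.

σ̂²_MAP = 3.443

Sum of squared deviations about the known mean: SS = (3.3−7)² + (4.1−7)² + (8.7−7)² + (4.8−7)² + (9.1−7)² = 34.24.
The Normal likelihood contributes (σ²)^(−n/2) exp(−SS/(2σ²)), so the posterior is Inverse-Gamma(α + n/2, β + SS/2) = Inverse-Gamma(6.5, 25.82).
The mode of Inverse-Gamma(a, b) is b/(a+1) = 25.82/7.5 ≈ 3.443.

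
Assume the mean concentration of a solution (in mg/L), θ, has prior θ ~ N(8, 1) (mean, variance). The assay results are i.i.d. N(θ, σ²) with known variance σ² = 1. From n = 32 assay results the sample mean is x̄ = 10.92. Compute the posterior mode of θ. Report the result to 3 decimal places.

θ̂_MAP = 10.832

n = 32, x̄ = 10.92.
For a Normal prior and Normal likelihood with known variance, the posterior is Normal; its mode equals its mean, the precision-weighted average.
Prior precision 1/σ₀² = 1/1 = 1; data precision n/σ² = 32/1 = 32.
θ̂ = (1·8 + 32·10.92) / (1 + 32) = 357.44/33 = 8936/825 ≈ 10.832.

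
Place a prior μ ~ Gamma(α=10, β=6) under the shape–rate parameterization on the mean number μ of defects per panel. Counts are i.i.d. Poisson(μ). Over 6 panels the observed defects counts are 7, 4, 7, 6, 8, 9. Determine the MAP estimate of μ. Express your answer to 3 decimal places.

Σxᵢ = 7+4+7+6+8+9 = 41, with n = 6.
Posterior ∝ μ^9e^(−6μ) · μ^41e^(−6μ) = μ^50e^(−12μ), i.e. Gamma(shape=51, rate=12).
The mode of a Gamma(a, b) with a ≥ 1 (shape–rate) is (a−1)/b = 50/12 ≈ 4.167.

μ̂_MAP = 4.167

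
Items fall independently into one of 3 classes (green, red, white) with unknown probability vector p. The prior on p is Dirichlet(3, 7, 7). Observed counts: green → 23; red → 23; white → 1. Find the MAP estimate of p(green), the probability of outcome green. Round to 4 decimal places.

MAP estimate of p(green) = 0.4098

The posterior is Dirichlet(αᵢ + nᵢ) = Dirichlet(26, 30, 8).
For a Dirichlet(a₁,…,a_K) with all aᵢ > 1, the mode has j-th component (aⱼ − 1)/(Σaᵢ − K).
Here Σaᵢ = 64 and K = 3, so p(green) = (26 − 1)/(64 − 3) = 25/61 ≈ 0.4098.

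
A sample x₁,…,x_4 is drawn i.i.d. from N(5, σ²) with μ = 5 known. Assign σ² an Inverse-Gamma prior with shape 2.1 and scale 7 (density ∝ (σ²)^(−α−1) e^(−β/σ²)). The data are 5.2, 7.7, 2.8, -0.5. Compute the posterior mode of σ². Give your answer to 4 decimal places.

Sum of squared deviations about the known mean: SS = (5.2−5)² + (7.7−5)² + (2.8−5)² + (-0.5−5)² = 42.42.
The Normal likelihood contributes (σ²)^(−n/2) exp(−SS/(2σ²)), so the posterior is Inverse-Gamma(α + n/2, β + SS/2) = Inverse-Gamma(4.1, 28.21).
The mode of Inverse-Gamma(a, b) is b/(a+1) = 28.21/5.1 ≈ 5.5314.

σ̂²_MAP = 5.5314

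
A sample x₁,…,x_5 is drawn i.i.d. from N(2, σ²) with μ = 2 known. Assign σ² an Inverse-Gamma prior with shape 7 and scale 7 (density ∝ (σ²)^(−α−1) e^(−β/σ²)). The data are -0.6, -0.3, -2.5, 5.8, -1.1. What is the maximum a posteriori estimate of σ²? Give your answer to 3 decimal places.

Sum of squared deviations about the known mean: SS = (-0.6−2)² + (-0.3−2)² + (-2.5−2)² + (5.8−2)² + (-1.1−2)² = 56.35.
The Normal likelihood contributes (σ²)^(−n/2) exp(−SS/(2σ²)), so the posterior is Inverse-Gamma(α + n/2, β + SS/2) = Inverse-Gamma(9.5, 35.175).
The mode of Inverse-Gamma(a, b) is b/(a+1) = 35.175/10.5 ≈ 3.350.

σ̂²_MAP = 3.350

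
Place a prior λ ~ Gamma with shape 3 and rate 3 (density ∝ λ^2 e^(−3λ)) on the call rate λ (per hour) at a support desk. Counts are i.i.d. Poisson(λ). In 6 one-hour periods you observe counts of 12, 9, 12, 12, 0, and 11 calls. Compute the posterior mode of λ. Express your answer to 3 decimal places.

Σxᵢ = 12+9+12+12+0+11 = 56, with n = 6.
Posterior ∝ λ^2e^(−3λ) · λ^56e^(−6λ) = λ^58e^(−9λ), i.e. Gamma(shape=59, rate=9).
The mode of a Gamma(a, b) with a ≥ 1 (shape–rate) is (a−1)/b = 58/9 ≈ 6.444.

λ̂_MAP = 6.444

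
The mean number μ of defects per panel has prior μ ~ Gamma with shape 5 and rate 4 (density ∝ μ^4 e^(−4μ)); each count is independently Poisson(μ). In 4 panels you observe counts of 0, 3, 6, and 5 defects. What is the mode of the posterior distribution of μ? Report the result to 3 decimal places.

Σxᵢ = 0+3+6+5 = 14, with n = 4.
Posterior ∝ μ^4e^(−4μ) · μ^14e^(−4μ) = μ^18e^(−8μ), i.e. Gamma(shape=19, rate=8).
The mode of a Gamma(a, b) with a ≥ 1 (shape–rate) is (a−1)/b = 18/8 ≈ 2.250.

μ̂_MAP = 2.250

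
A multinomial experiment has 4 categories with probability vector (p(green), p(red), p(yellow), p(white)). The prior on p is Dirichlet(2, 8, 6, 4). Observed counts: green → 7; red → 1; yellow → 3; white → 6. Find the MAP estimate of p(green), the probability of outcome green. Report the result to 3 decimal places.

MAP estimate of p(green) = 0.242

The posterior is Dirichlet(αᵢ + nᵢ) = Dirichlet(9, 9, 9, 10).
For a Dirichlet(a₁,…,a_K) with all aᵢ > 1, the mode has j-th component (aⱼ − 1)/(Σaᵢ − K).
Here Σaᵢ = 37 and K = 4, so p(green) = (9 − 1)/(37 − 4) = 8/33 ≈ 0.242.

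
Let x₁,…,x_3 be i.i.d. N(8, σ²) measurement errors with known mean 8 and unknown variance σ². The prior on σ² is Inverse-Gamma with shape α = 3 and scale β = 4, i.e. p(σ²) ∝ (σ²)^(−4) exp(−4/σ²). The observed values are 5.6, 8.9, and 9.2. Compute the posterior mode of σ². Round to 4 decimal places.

Sum of squared deviations about the known mean: SS = (5.6−8)² + (8.9−8)² + (9.2−8)² = 8.01.
The Normal likelihood contributes (σ²)^(−n/2) exp(−SS/(2σ²)), so the posterior is Inverse-Gamma(α + n/2, β + SS/2) = Inverse-Gamma(4.5, 8.005).
The mode of Inverse-Gamma(a, b) is b/(a+1) = 8.005/5.5 ≈ 1.4555.

σ̂²_MAP = 1.4555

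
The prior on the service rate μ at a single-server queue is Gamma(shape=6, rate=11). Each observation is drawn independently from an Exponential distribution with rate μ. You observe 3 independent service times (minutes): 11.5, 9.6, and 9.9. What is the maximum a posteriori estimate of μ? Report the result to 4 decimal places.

The Exponential(rate=μ) likelihood is ∝ μ^n e^(−μΣtᵢ). Here n = 3 and Σtᵢ = 11.5 + 9.6 + 9.9 = 31.
Posterior ∝ μ^5e^(−11μ) · μ^3e^(−31μ) = μ^8e^(−42μ), i.e. Gamma(9, 42).
Mode = (a−1)/b = 8/42 ≈ 0.1905.

μ̂_MAP = 0.1905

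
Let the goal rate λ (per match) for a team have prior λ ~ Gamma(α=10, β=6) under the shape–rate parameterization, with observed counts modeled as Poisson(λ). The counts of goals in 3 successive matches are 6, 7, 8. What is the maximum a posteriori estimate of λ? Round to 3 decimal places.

Σxᵢ = 6+7+8 = 21, with n = 3.
Posterior ∝ λ^9e^(−6λ) · λ^21e^(−3λ) = λ^30e^(−9λ), i.e. Gamma(shape=31, rate=9).
The mode of a Gamma(a, b) with a ≥ 1 (shape–rate) is (a−1)/b = 30/9 ≈ 3.333.

λ̂_MAP = 3.333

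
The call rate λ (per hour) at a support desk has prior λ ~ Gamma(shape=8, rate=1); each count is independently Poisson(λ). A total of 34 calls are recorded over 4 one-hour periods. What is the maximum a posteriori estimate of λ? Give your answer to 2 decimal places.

Σxᵢ = 34, n = 4.
Posterior ∝ λ^7e^(−1λ) · λ^34e^(−4λ) = λ^41e^(−5λ), i.e. Gamma(shape=42, rate=5).
The mode of a Gamma(a, b) with a ≥ 1 (shape–rate) is (a−1)/b = 41/5 ≈ 8.20.

λ̂_MAP = 8.20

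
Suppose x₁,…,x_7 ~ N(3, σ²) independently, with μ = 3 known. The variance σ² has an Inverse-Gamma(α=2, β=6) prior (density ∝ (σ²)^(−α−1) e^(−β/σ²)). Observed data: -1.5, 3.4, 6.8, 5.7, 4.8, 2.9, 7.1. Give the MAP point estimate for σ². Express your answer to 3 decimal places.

Sum of squared deviations about the known mean: SS = (-1.5−3)² + (3.4−3)² + (6.8−3)² + (5.7−3)² + (4.8−3)² + (2.9−3)² + (7.1−3)² = 62.2.
The Normal likelihood contributes (σ²)^(−n/2) exp(−SS/(2σ²)), so the posterior is Inverse-Gamma(α + n/2, β + SS/2) = Inverse-Gamma(5.5, 37.1).
The mode of Inverse-Gamma(a, b) is b/(a+1) = 37.1/6.5 ≈ 5.708.

σ̂²_MAP = 5.708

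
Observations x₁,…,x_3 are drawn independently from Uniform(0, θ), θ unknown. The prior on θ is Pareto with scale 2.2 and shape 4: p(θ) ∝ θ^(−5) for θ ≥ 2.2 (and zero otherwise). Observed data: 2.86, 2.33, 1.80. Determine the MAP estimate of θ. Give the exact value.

θ̂_MAP = 2.86

The Uniform(0, θ) likelihood is θ^(−n) for θ ≥ max(xᵢ), zero otherwise. Here max(xᵢ) = 2.86.
Posterior ∝ θ^(−5) · θ^(−3) = θ^(−8) on θ ≥ max(2.2, 2.86) = 2.86.
This density is strictly decreasing in θ, so the posterior mode lies at the lower boundary of the support.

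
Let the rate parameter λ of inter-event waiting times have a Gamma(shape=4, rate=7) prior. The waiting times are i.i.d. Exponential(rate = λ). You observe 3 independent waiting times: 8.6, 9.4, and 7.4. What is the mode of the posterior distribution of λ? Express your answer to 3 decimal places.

The Exponential(rate=λ) likelihood is ∝ λ^n e^(−λΣtᵢ). Here n = 3 and Σtᵢ = 8.6 + 9.4 + 7.4 = 25.4.
Posterior ∝ λ^3e^(−7λ) · λ^3e^(−25.4λ) = λ^6e^(−32.4λ), i.e. Gamma(7, 32.4).
Mode = (a−1)/b = 6/32.4 ≈ 0.185.

λ̂_MAP = 0.185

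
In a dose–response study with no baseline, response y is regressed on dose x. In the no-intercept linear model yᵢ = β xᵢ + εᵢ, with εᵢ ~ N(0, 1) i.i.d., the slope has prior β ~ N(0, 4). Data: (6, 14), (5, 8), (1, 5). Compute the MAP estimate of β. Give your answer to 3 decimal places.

log p(β | y) = −Σ(yᵢ − βxᵢ)²/(2·1) − β²/(2·4) + const.
Setting the derivative to zero: Σxᵢ(yᵢ − βxᵢ)/1 − β/4 = 0, so β = Σxᵢyᵢ / (Σxᵢ² + σ²/τ²).
Σxᵢyᵢ = 6·14 + 5·8 + 1·5 = 129; Σxᵢ² = 62; σ²/τ² = 0.25.
β̂_MAP = 129 / (62 + 0.25) = 129/62.25 ≈ 2.072.

β̂_MAP = 2.072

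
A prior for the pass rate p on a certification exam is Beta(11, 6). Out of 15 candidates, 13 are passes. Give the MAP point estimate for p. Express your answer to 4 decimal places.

p̂_MAP = 0.7667

Prior: Beta(11, 6).
Data: 13 successes in 15 trials. The binomial likelihood contributes p^13(1−p)^2, so the posterior is Beta(11+13, 6+2) = Beta(24, 8).
For Beta(a, b) with a, b > 1 the mode is (a−1)/(a+b−2) = 23/30 ≈ 0.7667.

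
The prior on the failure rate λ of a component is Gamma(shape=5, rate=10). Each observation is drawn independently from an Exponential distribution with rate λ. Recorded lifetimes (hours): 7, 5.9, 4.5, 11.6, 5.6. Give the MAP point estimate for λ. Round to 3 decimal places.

The Exponential(rate=λ) likelihood is ∝ λ^n e^(−λΣtᵢ). Here n = 5 and Σtᵢ = 7 + 5.9 + 4.5 + 11.6 + 5.6 = 34.6.
Posterior ∝ λ^4e^(−10λ) · λ^5e^(−34.6λ) = λ^9e^(−44.6λ), i.e. Gamma(10, 44.6).
Mode = (a−1)/b = 9/44.6 ≈ 0.202.

λ̂_MAP = 0.202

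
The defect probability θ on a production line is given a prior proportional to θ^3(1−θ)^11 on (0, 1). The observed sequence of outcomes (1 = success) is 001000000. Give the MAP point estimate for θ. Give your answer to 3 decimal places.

The prior density ∝ θ^3(1−θ)^11 is the kernel of Beta(4, 12).
Data: 1 success in 9 trials (from the sequence). The binomial likelihood contributes θ(1−θ)^8, so the posterior is Beta(4+1, 12+8) = Beta(5, 20).
For Beta(a, b) with a, b > 1 the mode is (a−1)/(a+b−2) = 4/23 ≈ 0.174.

θ̂_MAP = 0.174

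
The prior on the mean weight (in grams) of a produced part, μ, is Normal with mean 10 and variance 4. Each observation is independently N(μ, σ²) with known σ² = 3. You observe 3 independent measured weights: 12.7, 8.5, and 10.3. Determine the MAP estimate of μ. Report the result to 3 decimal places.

n = 3; x̄ = (12.7 + 8.5 + 10.3)/3 = 31.5/3 = 10.5.
For a Normal prior and Normal likelihood with known variance, the posterior is Normal; its mode equals its mean, the precision-weighted average.
Prior precision 1/σ₀² = 1/4 = 0.25; data precision n/σ² = 3/3 = 1.
μ̂ = (0.25·10 + 1·10.5) / (0.25 + 1) = 13/1.25 = 10.400.

μ̂_MAP = 10.400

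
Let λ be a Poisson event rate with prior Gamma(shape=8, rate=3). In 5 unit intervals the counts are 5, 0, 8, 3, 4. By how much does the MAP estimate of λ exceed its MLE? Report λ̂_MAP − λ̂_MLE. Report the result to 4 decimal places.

Σxᵢ = 20. Posterior is Gamma(28, 8); MAP = (28−1)/8 = 27/8 ≈ 3.37500.
MLE = x̄ = 20/5 ≈ 4.00000.
Difference = 27/8 − 20/5 = -5/8 ≈ -0.6250.

MAP − MLE = -0.6250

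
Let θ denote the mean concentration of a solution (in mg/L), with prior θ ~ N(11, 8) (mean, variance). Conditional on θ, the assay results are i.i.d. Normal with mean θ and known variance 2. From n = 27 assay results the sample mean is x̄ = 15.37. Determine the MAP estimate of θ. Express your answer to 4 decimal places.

n = 27, x̄ = 15.37.
For a Normal prior and Normal likelihood with known variance, the posterior is Normal; its mode equals its mean, the precision-weighted average.
Prior precision 1/σ₀² = 1/8 = 0.125; data precision n/σ² = 27/2 = 13.5.
θ̂ = (0.125·11 + 13.5·15.37) / (0.125 + 13.5) = 208.87/13.625 = 41774/2725 ≈ 15.3299.

θ̂_MAP = 15.3299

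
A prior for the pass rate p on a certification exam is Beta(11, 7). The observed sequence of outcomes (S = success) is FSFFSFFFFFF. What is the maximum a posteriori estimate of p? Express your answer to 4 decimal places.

p̂_MAP = 0.4444

Prior: Beta(11, 7).
Data: 2 successes in 11 trials (from the sequence). The binomial likelihood contributes p^2(1−p)^9, so the posterior is Beta(11+2, 7+9) = Beta(13, 16).
For Beta(a, b) with a, b > 1 the mode is (a−1)/(a+b−2) = 12/27 ≈ 0.4444.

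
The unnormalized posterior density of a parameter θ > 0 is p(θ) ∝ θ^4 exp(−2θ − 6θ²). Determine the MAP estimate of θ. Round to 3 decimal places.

θ̂_MAP = 0.500

ℓ'(θ) = 4/θ − 2 − 12θ. Setting this to zero and multiplying by θ: 12θ² + 2θ − 4 = 0.
θ = (−2 + √(2² + 4·12·4)) / (2·12) = (−2 + √196) / 24 = (−2 + 14)/24 = 1/2.
ℓ''(θ) = −4/θ² − 12 < 0, confirming a maximum.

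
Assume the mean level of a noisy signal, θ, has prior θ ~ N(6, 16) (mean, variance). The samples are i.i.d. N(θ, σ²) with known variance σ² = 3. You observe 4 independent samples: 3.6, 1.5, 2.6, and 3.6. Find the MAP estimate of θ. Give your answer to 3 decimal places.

n = 4; x̄ = (3.6 + 1.5 + 2.6 + 3.6)/4 = 11.3/4 = 2.825.
For a Normal prior and Normal likelihood with known variance, the posterior is Normal; its mode equals its mean, the precision-weighted average.
Prior precision 1/σ₀² = 1/16 = 0.0625; data precision n/σ² = 4/3.
θ̂ = (0.0625·6 + (4/3)·2.825) / (0.0625 + 4/3) = (497/120)/(67/48) = 994/335 ≈ 2.967.

θ̂_MAP = 2.967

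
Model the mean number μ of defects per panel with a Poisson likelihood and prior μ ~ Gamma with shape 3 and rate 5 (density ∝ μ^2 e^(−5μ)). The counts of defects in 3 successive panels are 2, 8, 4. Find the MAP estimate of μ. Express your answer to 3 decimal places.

Σxᵢ = 2+8+4 = 14, with n = 3.
Posterior ∝ μ^2e^(−5μ) · μ^14e^(−3μ) = μ^16e^(−8μ), i.e. Gamma(shape=17, rate=8).
The mode of a Gamma(a, b) with a ≥ 1 (shape–rate) is (a−1)/b = 16/8 ≈ 2.000.

μ̂_MAP = 2.000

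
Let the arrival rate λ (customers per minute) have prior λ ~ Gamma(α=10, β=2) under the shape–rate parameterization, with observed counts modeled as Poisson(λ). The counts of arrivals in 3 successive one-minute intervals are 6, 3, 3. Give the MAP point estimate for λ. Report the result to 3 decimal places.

Σxᵢ = 6+3+3 = 12, with n = 3.
Posterior ∝ λ^9e^(−2λ) · λ^12e^(−3λ) = λ^21e^(−5λ), i.e. Gamma(shape=22, rate=5).
The mode of a Gamma(a, b) with a ≥ 1 (shape–rate) is (a−1)/b = 21/5 ≈ 4.200.

λ̂_MAP = 4.200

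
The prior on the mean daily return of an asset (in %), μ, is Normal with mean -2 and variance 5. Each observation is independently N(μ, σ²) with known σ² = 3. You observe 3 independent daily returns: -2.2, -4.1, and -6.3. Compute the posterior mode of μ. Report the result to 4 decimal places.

μ̂_MAP = -3.8333

n = 3; x̄ = ((-2.2) + (-4.1) + (-6.3))/3 = -12.6/3 = -4.2.
For a Normal prior and Normal likelihood with known variance, the posterior is Normal; its mode equals its mean, the precision-weighted average.
Prior precision 1/σ₀² = 1/5 = 0.2; data precision n/σ² = 3/3 = 1.
μ̂ = (0.2·(-2) + 1·(-4.2)) / (0.2 + 1) = (-4.6)/1.2 = -23/6 ≈ -3.8333.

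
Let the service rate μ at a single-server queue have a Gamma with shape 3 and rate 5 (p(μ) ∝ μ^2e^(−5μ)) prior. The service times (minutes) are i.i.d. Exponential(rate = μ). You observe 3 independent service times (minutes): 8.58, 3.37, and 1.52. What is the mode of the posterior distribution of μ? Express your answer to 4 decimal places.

μ̂_MAP = 0.2707

The Exponential(rate=μ) likelihood is ∝ μ^n e^(−μΣtᵢ). Here n = 3 and Σtᵢ = 8.58 + 3.37 + 1.52 = 13.47.
Posterior ∝ μ^2e^(−5μ) · μ^3e^(−13.47μ) = μ^5e^(−18.47μ), i.e. Gamma(6, 18.47).
Mode = (a−1)/b = 5/18.47 ≈ 0.2707.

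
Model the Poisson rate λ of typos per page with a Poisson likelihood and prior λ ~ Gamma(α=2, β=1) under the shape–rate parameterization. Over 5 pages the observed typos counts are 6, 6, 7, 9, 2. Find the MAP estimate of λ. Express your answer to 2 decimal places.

Σxᵢ = 6+6+7+9+2 = 30, with n = 5.
Posterior ∝ λe^(−1λ) · λ^30e^(−5λ) = λ^31e^(−6λ), i.e. Gamma(shape=32, rate=6).
The mode of a Gamma(a, b) with a ≥ 1 (shape–rate) is (a−1)/b = 31/6 ≈ 5.17.

λ̂_MAP = 5.17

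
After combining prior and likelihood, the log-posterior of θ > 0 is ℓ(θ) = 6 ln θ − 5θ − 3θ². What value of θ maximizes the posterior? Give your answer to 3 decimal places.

ℓ'(θ) = 6/θ − 5 − 6θ. Setting this to zero and multiplying by θ: 6θ² + 5θ − 6 = 0.
θ = (−5 + √(5² + 4·6·6)) / (2·6) = (−5 + √169) / 12 = (−5 + 13)/12 = 2/3.
ℓ''(θ) = −6/θ² − 6 < 0, confirming a maximum.

θ̂_MAP = 0.667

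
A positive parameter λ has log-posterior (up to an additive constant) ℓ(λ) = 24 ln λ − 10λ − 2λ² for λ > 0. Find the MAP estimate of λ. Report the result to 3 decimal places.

λ̂_MAP = 1.500

ℓ'(λ) = 24/λ − 10 − 4λ. Setting this to zero and multiplying by λ: 4λ² + 10λ − 24 = 0.
λ = (−10 + √(10² + 4·4·24)) / (2·4) = (−10 + √484) / 8 = (−10 + 22)/8 = 3/2.
ℓ''(λ) = −24/λ² − 4 < 0, confirming a maximum.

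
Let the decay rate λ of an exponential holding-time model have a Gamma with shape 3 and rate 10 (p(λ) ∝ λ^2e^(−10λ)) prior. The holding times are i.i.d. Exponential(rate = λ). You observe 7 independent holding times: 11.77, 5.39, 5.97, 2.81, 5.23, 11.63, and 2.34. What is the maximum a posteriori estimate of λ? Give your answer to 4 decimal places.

The Exponential(rate=λ) likelihood is ∝ λ^n e^(−λΣtᵢ). Here n = 7 and Σtᵢ = 11.77 + 5.39 + 5.97 + 2.81 + 5.23 + 11.63 + 2.34 = 45.14.
Posterior ∝ λ^2e^(−10λ) · λ^7e^(−45.14λ) = λ^9e^(−55.14λ), i.e. Gamma(10, 55.14).
Mode = (a−1)/b = 9/55.14 ≈ 0.1632.

λ̂_MAP = 0.1632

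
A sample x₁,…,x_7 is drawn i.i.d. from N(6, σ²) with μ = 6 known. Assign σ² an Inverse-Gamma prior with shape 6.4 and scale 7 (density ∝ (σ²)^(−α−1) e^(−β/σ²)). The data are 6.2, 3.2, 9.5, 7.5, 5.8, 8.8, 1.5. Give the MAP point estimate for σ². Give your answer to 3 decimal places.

σ̂²_MAP = 2.959

Sum of squared deviations about the known mean: SS = (6.2−6)² + (3.2−6)² + (9.5−6)² + (7.5−6)² + (5.8−6)² + (8.8−6)² + (1.5−6)² = 50.51.
The Normal likelihood contributes (σ²)^(−n/2) exp(−SS/(2σ²)), so the posterior is Inverse-Gamma(α + n/2, β + SS/2) = Inverse-Gamma(9.9, 32.255).
The mode of Inverse-Gamma(a, b) is b/(a+1) = 32.255/10.9 ≈ 2.959.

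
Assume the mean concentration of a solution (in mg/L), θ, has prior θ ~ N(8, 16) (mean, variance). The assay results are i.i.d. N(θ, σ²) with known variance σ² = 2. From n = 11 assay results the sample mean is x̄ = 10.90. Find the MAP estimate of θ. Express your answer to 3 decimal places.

θ̂_MAP = 10.867

n = 11, x̄ = 10.90.
For a Normal prior and Normal likelihood with known variance, the posterior is Normal; its mode equals its mean, the precision-weighted average.
Prior precision 1/σ₀² = 1/16 = 0.0625; data precision n/σ² = 11/2 = 5.5.
θ̂ = (0.0625·8 + 5.5·10.9) / (0.0625 + 5.5) = 60.45/5.5625 = 4836/445 ≈ 10.867.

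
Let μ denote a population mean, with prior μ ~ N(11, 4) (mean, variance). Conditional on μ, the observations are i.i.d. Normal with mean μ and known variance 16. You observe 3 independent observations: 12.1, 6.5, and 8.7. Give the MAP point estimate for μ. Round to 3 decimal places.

n = 3; x̄ = (12.1 + 6.5 + 8.7)/3 = 27.3/3 = 9.1.
For a Normal prior and Normal likelihood with known variance, the posterior is Normal; its mode equals its mean, the precision-weighted average.
Prior precision 1/σ₀² = 1/4 = 0.25; data precision n/σ² = 3/16 = 0.1875.
μ̂ = (0.25·11 + 0.1875·9.1) / (0.25 + 0.1875) = 4.45625/0.4375 = 713/70 ≈ 10.186.

μ̂_MAP = 10.186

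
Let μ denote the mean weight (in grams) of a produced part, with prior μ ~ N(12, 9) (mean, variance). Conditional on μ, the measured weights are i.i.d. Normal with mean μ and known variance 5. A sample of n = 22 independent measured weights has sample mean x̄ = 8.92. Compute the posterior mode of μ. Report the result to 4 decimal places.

μ̂_MAP = 8.9959

n = 22, x̄ = 8.92.
For a Normal prior and Normal likelihood with known variance, the posterior is Normal; its mode equals its mean, the precision-weighted average.
Prior precision 1/σ₀² = 1/9; data precision n/σ² = 22/5 = 4.4.
μ̂ = ((1/9)·12 + 4.4·8.92) / (1/9 + 4.4) = (15218/375)/(203/45) = 6522/725 ≈ 8.9959.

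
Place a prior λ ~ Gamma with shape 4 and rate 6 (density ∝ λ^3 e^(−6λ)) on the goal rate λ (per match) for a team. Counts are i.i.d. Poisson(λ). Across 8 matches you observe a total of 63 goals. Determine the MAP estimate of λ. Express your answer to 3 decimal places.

Σxᵢ = 63, n = 8.
Posterior ∝ λ^3e^(−6λ) · λ^63e^(−8λ) = λ^66e^(−14λ), i.e. Gamma(shape=67, rate=14).
The mode of a Gamma(a, b) with a ≥ 1 (shape–rate) is (a−1)/b = 66/14 ≈ 4.714.

λ̂_MAP = 4.714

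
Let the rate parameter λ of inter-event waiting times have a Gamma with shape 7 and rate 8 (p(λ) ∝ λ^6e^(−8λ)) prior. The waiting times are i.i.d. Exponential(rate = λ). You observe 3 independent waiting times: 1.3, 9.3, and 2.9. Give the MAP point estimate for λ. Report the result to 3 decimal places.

λ̂_MAP = 0.419

The Exponential(rate=λ) likelihood is ∝ λ^n e^(−λΣtᵢ). Here n = 3 and Σtᵢ = 1.3 + 9.3 + 2.9 = 13.5.
Posterior ∝ λ^6e^(−8λ) · λ^3e^(−13.5λ) = λ^9e^(−21.5λ), i.e. Gamma(10, 21.5).
Mode = (a−1)/b = 9/21.5 ≈ 0.419.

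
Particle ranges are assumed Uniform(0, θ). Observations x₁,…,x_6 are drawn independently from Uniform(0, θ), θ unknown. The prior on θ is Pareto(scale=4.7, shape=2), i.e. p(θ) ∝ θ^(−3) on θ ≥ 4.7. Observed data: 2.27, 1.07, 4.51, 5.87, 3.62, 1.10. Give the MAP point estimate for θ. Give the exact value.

The Uniform(0, θ) likelihood is θ^(−n) for θ ≥ max(xᵢ), zero otherwise. Here max(xᵢ) = 5.87.
Posterior ∝ θ^(−3) · θ^(−6) = θ^(−9) on θ ≥ max(4.7, 5.87) = 5.87.
This density is strictly decreasing in θ, so the posterior mode lies at the lower boundary of the support.

θ̂_MAP = 5.87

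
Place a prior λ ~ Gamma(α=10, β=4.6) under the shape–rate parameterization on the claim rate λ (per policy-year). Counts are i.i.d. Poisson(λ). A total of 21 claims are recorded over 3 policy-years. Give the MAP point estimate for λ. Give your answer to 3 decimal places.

λ̂_MAP = 3.947

Σxᵢ = 21, n = 3.
Posterior ∝ λ^9e^(−4.6λ) · λ^21e^(−3λ) = λ^30e^(−7.6λ), i.e. Gamma(shape=31, rate=7.6).
The mode of a Gamma(a, b) with a ≥ 1 (shape–rate) is (a−1)/b = 30/7.6 ≈ 3.947.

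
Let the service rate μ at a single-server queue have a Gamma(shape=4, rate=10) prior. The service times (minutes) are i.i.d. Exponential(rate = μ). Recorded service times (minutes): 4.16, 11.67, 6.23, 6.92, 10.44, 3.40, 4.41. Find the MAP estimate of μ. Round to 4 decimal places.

The Exponential(rate=μ) likelihood is ∝ μ^n e^(−μΣtᵢ). Here n = 7 and Σtᵢ = 4.16 + 11.67 + 6.23 + 6.92 + 10.44 + 3.40 + 4.41 = 47.23.
Posterior ∝ μ^3e^(−10μ) · μ^7e^(−47.23μ) = μ^10e^(−57.23μ), i.e. Gamma(11, 57.23).
Mode = (a−1)/b = 10/57.23 ≈ 0.1747.

μ̂_MAP = 0.1747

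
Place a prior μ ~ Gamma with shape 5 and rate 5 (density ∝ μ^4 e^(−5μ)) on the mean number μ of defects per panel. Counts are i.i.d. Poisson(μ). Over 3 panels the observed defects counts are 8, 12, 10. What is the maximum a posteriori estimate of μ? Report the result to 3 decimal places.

Σxᵢ = 8+12+10 = 30, with n = 3.
Posterior ∝ μ^4e^(−5μ) · μ^30e^(−3μ) = μ^34e^(−8μ), i.e. Gamma(shape=35, rate=8).
The mode of a Gamma(a, b) with a ≥ 1 (shape–rate) is (a−1)/b = 34/8 ≈ 4.250.

μ̂_MAP = 4.250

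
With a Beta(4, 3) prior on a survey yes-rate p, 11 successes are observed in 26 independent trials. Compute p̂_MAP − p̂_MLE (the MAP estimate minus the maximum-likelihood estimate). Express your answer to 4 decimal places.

Posterior is Beta(15, 18); MAP = (15−1)/(33−2) = 14/31 ≈ 0.45161.
MLE ignores the prior: p̂_MLE = k/n = 11/26 ≈ 0.42308.
Difference = 14/31 − 11/26 = 23/806 ≈ 0.0285.

MAP − MLE = 0.0285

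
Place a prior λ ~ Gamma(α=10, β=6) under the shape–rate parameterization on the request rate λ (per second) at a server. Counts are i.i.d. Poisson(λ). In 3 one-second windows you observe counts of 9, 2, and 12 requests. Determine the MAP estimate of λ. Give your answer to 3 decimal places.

Σxᵢ = 9+2+12 = 23, with n = 3.
Posterior ∝ λ^9e^(−6λ) · λ^23e^(−3λ) = λ^32e^(−9λ), i.e. Gamma(shape=33, rate=9).
The mode of a Gamma(a, b) with a ≥ 1 (shape–rate) is (a−1)/b = 32/9 ≈ 3.556.

λ̂_MAP = 3.556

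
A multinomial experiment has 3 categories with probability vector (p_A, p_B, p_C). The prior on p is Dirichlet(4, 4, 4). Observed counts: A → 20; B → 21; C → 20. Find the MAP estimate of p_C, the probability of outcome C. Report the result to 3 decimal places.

The posterior is Dirichlet(αᵢ + nᵢ) = Dirichlet(24, 25, 24).
For a Dirichlet(a₁,…,a_K) with all aᵢ > 1, the mode has j-th component (aⱼ − 1)/(Σaᵢ − K).
Here Σaᵢ = 73 and K = 3, so p_C = (24 − 1)/(73 − 3) = 23/70 ≈ 0.329.

MAP estimate of p_C = 0.329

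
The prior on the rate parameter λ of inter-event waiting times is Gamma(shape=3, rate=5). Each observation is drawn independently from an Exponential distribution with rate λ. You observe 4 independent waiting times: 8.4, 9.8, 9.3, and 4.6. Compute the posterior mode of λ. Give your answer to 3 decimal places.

The Exponential(rate=λ) likelihood is ∝ λ^n e^(−λΣtᵢ). Here n = 4 and Σtᵢ = 8.4 + 9.8 + 9.3 + 4.6 = 32.1.
Posterior ∝ λ^2e^(−5λ) · λ^4e^(−32.1λ) = λ^6e^(−37.1λ), i.e. Gamma(7, 37.1).
Mode = (a−1)/b = 6/37.1 ≈ 0.162.

λ̂_MAP = 0.162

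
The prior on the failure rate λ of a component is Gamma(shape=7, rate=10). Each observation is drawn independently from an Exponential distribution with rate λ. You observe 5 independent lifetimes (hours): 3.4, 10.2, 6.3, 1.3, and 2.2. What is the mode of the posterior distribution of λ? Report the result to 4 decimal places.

The Exponential(rate=λ) likelihood is ∝ λ^n e^(−λΣtᵢ). Here n = 5 and Σtᵢ = 3.4 + 10.2 + 6.3 + 1.3 + 2.2 = 23.4.
Posterior ∝ λ^6e^(−10λ) · λ^5e^(−23.4λ) = λ^11e^(−33.4λ), i.e. Gamma(12, 33.4).
Mode = (a−1)/b = 11/33.4 ≈ 0.3293.

λ̂_MAP = 0.3293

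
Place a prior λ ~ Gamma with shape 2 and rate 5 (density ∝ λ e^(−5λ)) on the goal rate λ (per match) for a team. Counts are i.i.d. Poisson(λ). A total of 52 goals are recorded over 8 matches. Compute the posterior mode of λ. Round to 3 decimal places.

Σxᵢ = 52, n = 8.
Posterior ∝ λe^(−5λ) · λ^52e^(−8λ) = λ^53e^(−13λ), i.e. Gamma(shape=54, rate=13).
The mode of a Gamma(a, b) with a ≥ 1 (shape–rate) is (a−1)/b = 53/13 ≈ 4.077.

λ̂_MAP = 4.077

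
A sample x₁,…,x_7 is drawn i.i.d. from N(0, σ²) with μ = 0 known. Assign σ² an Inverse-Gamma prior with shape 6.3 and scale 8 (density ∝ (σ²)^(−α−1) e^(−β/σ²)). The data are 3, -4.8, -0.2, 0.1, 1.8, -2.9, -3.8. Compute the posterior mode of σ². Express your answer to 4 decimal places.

Sum of squared deviations about the known mean: SS = (3−0)² + (-4.8−0)² + (-0.2−0)² + (0.1−0)² + (1.8−0)² + (-2.9−0)² + (-3.8−0)² = 58.18.
The Normal likelihood contributes (σ²)^(−n/2) exp(−SS/(2σ²)), so the posterior is Inverse-Gamma(α + n/2, β + SS/2) = Inverse-Gamma(9.8, 37.09).
The mode of Inverse-Gamma(a, b) is b/(a+1) = 37.09/10.8 ≈ 3.4343.

σ̂²_MAP = 3.4343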